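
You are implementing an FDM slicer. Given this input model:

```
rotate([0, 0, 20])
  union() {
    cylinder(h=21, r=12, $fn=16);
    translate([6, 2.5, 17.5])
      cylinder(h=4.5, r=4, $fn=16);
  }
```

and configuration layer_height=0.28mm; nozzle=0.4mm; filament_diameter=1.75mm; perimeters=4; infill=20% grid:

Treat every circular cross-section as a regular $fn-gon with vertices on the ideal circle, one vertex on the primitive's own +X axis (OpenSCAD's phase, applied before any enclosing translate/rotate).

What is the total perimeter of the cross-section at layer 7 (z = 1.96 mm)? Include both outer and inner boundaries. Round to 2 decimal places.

At z = 1.96 mm: the r=12 cylinder gives a regular 16-gon of circumradius 12 (constant along its height) (perimeter = 2·16·12.000·sin(180°/16) = 74.91 mm); the cylinder at (6, 2.5) does not reach this height (z outside [17.5, 22]); Taking the union: only the r=12 cylinder is present, so the union is just that shape — boundary = 74.91 mm; (whole slice rotated 20° about Z — lengths, areas and connectivity unchanged). Overall, the cross-section is a single solid region. Total boundary length (outer) = 74.91 mm.

74.91 mm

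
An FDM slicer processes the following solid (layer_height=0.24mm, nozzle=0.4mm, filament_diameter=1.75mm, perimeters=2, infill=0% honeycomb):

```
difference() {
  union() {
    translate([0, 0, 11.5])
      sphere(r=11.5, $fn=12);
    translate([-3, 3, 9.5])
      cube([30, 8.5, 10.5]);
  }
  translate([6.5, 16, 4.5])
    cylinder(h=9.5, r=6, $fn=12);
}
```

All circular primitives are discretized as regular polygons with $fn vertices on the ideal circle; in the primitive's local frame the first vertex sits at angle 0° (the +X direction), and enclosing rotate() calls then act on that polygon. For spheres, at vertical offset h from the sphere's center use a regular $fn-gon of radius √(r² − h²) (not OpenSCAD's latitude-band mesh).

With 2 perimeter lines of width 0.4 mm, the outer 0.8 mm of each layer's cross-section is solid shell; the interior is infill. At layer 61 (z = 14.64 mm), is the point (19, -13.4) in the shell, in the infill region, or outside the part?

At z = 14.64 mm: the sphere: section is a regular 12-gon, circumradius = √(r²−h²) = √(11.5²−3.14²) = 11.063; the cube at (-3, 3) is present — its section is the full 30×8.5 rectangle; Combining (union): the regions partially overlap (shared area 82.79 mm²), so overlapping operands fuse into one piece — 1 connected region; the cylinder at (6.5, 16) is absent (z outside [4.5, 14]); Taking the first minus the rest: none of the subtracted shapes is present at this height, so that combined region is unchanged — 1 connected region. Overall, the cross-section is a single solid region. The nearest boundary edge runs (11.06, 0.00)→(9.58, -5.53); distance from the point to it = 12.27 mm. The point is not inside any of the regions above, so it lies outside the cross-section (12.27 mm from the nearest boundary).

outside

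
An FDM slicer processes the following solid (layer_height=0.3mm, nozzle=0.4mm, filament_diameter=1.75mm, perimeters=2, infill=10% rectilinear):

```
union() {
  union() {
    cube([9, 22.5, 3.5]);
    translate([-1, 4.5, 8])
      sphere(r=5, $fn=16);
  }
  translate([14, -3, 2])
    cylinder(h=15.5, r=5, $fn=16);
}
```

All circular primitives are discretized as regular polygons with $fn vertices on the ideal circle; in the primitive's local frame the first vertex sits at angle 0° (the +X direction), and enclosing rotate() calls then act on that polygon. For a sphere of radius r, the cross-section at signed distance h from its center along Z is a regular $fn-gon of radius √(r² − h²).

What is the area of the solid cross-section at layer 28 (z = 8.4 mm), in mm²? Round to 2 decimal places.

152.58 mm²

At z = 8.4 mm: the cube is not intersected at this z (z outside [0, 3.5]); the r=5 sphere at (-1, 4.5) contributes a regular 16-gon of circumradius √(5²−0.4²) = 4.984 (area = (16/2)·4.984²·sin(360°/16) = 76.05 mm²); Combining (union): only the r=5 sphere at (-1, 4.5) is present, so the union is just that shape — area = 76.05 mm²; the r=5 cylinder at (14, -3) gives a regular 16-gon of circumradius 5 (constant along its height) (area = (16/2)·5.000²·sin(360°/16) = 76.54 mm²); Taking the union: the 2 present regions are separate (no shared area or edge), so areas and boundary lengths simply add and each stays a separate island — area = 152.58 mm². Overall, the cross-section has 2 separate islands. Net area = 152.58 mm².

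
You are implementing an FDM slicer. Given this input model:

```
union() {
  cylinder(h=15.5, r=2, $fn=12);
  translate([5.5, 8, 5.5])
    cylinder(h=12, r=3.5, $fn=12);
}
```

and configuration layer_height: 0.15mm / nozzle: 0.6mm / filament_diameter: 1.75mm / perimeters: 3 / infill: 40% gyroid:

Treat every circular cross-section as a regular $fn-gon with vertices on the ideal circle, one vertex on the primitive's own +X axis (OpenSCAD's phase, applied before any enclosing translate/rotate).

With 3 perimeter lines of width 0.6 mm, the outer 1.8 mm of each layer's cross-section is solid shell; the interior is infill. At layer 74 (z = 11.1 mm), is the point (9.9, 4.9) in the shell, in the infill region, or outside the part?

At z = 11.1 mm: the r=2 cylinder gives a regular 12-gon of circumradius 2 (constant along its height); the r=3.5 cylinder at (5.5, 8) gives a regular 12-gon of circumradius 3.5 (constant along its height); Combining (union): the 2 present regions are separate (no shared area or edge), so areas and boundary lengths simply add and each stays a separate island — 2 connected regions. Overall, the cross-section has 2 separate islands. The nearest boundary edge runs (9.00, 8.00)→(8.53, 6.25); distance from the point to it = 1.92 mm. The point is not inside any of the regions above, so it lies outside the cross-section (1.92 mm from the nearest boundary).

outside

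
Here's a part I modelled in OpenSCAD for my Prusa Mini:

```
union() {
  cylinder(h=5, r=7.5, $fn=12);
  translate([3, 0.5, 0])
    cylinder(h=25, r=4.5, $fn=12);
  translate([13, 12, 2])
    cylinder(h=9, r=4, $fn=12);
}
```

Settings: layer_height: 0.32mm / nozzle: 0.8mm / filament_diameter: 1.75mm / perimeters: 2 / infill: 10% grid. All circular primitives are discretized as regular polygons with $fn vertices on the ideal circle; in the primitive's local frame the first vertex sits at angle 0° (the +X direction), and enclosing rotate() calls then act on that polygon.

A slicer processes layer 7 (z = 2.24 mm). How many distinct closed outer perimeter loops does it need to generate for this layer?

At z = 2.24 mm: the r=7.5 cylinder gives a regular 12-gon of circumradius 7.5 (constant along its height); the cylinder at (3, 0.5): section is a regular 12-gon, circumradius r=4.5; the r=4 cylinder at (13, 12) gives a regular 12-gon of circumradius 4 (constant along its height); Combining (union): the regions partially overlap (shared area 60.42 mm²), so overlapping operands fuse into one piece — 2 connected regions. The result has 2 disconnected regions.

2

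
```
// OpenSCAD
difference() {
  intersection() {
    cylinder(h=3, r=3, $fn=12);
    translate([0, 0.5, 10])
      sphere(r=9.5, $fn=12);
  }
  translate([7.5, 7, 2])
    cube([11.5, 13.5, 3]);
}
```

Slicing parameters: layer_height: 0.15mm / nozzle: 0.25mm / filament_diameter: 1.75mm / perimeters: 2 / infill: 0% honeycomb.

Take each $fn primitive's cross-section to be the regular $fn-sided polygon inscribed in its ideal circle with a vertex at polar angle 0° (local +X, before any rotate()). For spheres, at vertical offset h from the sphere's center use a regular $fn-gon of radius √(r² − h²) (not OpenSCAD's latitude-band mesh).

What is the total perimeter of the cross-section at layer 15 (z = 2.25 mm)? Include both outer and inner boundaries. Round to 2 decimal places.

At z = 2.25 mm: the r=3 cylinder contributes a regular 12-gon of circumradius 3 (perimeter = 2·12·3.000·sin(180°/12) = 18.63 mm); the sphere at (0, 0.5): section is a regular 12-gon, circumradius = √(r²−h²) = √(9.5²−7.75²) = 5.494 (perimeter = 2·12·5.494·sin(180°/12) = 34.13 mm); Taking the intersection: the r=3 cylinder lies inside the r=9.5 sphere at (0, 0.5), so it is kept whole — boundary = 18.63 mm; the cube at (7.5, 7) is present — its section is the full 11.5×13.5 rectangle (perimeter 50.00 mm); Subtracting the remaining from the first: starting from that combined region, the 11.5×13.5 cube at (7.5, 7) misses the remaining region (no effect) — boundary = 18.63 mm. Overall, the cross-section is a single solid region. Total boundary length (outer) = 18.63 mm.

18.63 mm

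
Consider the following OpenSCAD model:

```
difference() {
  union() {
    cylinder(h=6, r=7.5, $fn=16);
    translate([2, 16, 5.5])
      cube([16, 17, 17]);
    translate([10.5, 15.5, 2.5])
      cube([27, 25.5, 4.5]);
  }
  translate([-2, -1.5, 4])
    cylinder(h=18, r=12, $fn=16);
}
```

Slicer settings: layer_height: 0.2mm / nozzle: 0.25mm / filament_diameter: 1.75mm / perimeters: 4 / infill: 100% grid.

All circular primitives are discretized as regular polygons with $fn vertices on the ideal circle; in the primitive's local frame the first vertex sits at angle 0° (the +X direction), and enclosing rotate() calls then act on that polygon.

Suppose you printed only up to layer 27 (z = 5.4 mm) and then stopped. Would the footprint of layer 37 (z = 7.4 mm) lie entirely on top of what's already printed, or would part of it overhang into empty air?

Compare the two slices. At z = 5.4: the r=7.5 cylinder contributes a regular 16-gon of circumradius 7.5 (area = (16/2)·7.500²·sin(360°/16) = 172.21 mm²); the cube at (2, 16) is not intersected at this z (z outside [5.5, 22.5]); the 27×25.5 cube at (10.5, 15.5) contributes its full rectangle (area 688.50 mm²); Taking the union: the 2 present regions are separate (no shared area or edge), so areas and boundary lengths simply add and each stays a separate island — area = 860.71 mm²; the r=12 cylinder at (-2, -1.5) contributes a regular 16-gon of circumradius 12 (area = (16/2)·12.000²·sin(360°/16) = 440.85 mm²); Taking the first minus the rest: starting from that combined region (860.71 mm²), the r=12 cylinder at (-2, -1.5) partially overlaps it — only the 172.21 mm² overlap (of its 440.85 mm²) is removed, clipping the outline — area = 688.50 mm². At z = 7.4: the cylinder does not reach this height (z outside [0, 6]); the 16×17 cube at (2, 16) contributes its full rectangle (area 272.00 mm²); the cube at (10.5, 15.5) is absent (z outside [2.5, 7]); Combining (union): only the 16×17 cube at (2, 16) is present, so the union is just that shape — area = 272.00 mm²; the r=12 cylinder at (-2, -1.5) gives a regular 16-gon of circumradius 12 (constant along its height) (area = (16/2)·12.000²·sin(360°/16) = 440.85 mm²); After the difference (first − rest): starting from the result so far (272.00 mm²), the r=12 cylinder at (-2, -1.5) misses the remaining region (no effect) — area = 272.00 mm². Checking containment: at z = 7.4 the cross-section extends beyond the z = 5.4 cross-section by about 144.50 mm².

part overhangs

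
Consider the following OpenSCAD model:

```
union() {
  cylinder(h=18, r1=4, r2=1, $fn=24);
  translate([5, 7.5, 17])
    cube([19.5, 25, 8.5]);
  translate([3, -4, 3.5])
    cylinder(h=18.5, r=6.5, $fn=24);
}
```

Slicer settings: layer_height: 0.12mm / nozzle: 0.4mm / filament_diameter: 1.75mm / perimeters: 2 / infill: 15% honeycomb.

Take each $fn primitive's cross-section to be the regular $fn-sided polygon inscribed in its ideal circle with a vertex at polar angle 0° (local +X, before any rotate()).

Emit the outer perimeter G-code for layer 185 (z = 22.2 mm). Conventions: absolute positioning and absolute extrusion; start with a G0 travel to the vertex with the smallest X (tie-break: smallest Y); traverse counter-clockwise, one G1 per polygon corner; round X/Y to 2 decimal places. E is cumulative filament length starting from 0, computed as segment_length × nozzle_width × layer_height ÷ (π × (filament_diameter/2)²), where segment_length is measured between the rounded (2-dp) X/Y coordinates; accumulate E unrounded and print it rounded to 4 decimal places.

G0 X5.00 Y7.50 Z22.20
G1 X24.50 Y7.50 E0.3891
G1 X24.50 Y32.50 E0.8880
G1 X5.00 Y32.50 E1.2772
G1 X5.00 Y7.50 E1.7761

At z = 22.2 mm: the cone does not reach this height (z outside [0, 18]); the cube at (5, 7.5) is present — its section is the full 19.5×25 rectangle; the cylinder at (3, -4) is absent (z outside [3.5, 22]); Taking the union: only the 19.5×25 cube at (5, 7.5) is present, so the union is just that shape — 1 connected region. The outline is a single polygon with 4 vertices. Extrusion per mm of travel: 0.4 × 0.12 / (π × 0.875²) = 0.019956. Accumulating E over each segment gives final E = 1.7761.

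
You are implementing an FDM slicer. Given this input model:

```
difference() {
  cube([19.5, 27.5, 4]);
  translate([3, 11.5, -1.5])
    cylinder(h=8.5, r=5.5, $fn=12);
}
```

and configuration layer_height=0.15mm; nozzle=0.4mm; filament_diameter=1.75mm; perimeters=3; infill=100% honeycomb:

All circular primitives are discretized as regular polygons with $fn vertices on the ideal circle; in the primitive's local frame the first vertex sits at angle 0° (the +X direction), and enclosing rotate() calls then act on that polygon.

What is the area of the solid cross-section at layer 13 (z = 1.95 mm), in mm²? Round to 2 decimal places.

At z = 1.95 mm: the 19.5×27.5 cube contributes its full rectangle (area 536.25 mm²); the r=5.5 cylinder at (3, 11.5) contributes a regular 12-gon of circumradius 5.5 (area = (12/2)·5.500²·sin(360°/12) = 90.75 mm²); After the difference (first − rest): starting from the 19.5×27.5 cube (536.25 mm²), the r=5.5 cylinder at (3, 11.5) partially overlaps it — only the 75.92 mm² overlap (of its 90.75 mm²) is removed, clipping the outline — area = 460.33 mm². Overall, the cross-section is a single solid region. Net area = 460.33 mm².

460.33 mm²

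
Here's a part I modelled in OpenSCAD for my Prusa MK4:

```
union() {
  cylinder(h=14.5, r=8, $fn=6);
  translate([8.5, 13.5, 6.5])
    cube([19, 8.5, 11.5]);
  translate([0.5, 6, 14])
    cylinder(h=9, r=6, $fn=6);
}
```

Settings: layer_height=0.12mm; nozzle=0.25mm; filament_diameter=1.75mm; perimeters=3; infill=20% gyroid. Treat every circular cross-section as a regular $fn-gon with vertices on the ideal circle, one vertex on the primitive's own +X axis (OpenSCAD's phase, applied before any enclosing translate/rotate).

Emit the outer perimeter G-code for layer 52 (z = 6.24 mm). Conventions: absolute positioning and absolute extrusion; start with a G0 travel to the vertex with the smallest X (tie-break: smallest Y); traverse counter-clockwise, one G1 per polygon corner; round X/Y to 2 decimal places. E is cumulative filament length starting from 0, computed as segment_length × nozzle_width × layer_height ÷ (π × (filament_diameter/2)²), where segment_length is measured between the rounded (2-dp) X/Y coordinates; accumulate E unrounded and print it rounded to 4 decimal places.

At z = 6.24 mm: the r=8 cylinder contributes a regular 6-gon of circumradius 8; the cube at (8.5, 13.5) does not reach this height (z outside [6.5, 18]); the cylinder at (0.5, 6) is absent (z outside [14, 23]); Merging all regions: only the r=8 cylinder is present, so the union is just that shape — 1 connected region. The outline is a single polygon with 6 vertices. Extrusion per mm of travel: 0.25 × 0.12 / (π × 0.875²) = 0.012473. Accumulating E over each segment gives final E = 0.5988.

G0 X-8.00 Y0.00 Z6.24
G1 X-4.00 Y-6.93 E0.0998
G1 X4.00 Y-6.93 E0.1996
G1 X8.00 Y0.00 E0.2994
G1 X4.00 Y6.93 E0.3992
G1 X-4.00 Y6.93 E0.4990
G1 X-8.00 Y0.00 E0.5988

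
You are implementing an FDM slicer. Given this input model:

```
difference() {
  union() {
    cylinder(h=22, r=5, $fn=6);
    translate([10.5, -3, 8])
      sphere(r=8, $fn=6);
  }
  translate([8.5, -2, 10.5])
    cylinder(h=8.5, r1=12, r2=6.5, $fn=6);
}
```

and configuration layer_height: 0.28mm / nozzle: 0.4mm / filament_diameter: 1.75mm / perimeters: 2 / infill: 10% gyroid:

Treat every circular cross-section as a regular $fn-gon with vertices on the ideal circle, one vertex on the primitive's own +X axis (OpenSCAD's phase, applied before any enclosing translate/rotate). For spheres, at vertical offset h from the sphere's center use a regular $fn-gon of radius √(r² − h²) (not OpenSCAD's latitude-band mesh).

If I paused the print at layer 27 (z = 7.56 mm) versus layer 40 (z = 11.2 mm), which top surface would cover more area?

Layer 27 (z = 7.56): the cylinder: section is a regular 6-gon, circumradius r=5 (area = (6/2)·5.000²·sin(360°/6) = 64.95 mm²); the r=8 sphere at (10.5, -3) slices to a regular 6-gon of circumradius 7.988 (√(r²−h²) with h=0.44 from center) (area = (6/2)·7.988²·sin(360°/6) = 165.77 mm²); Combining (union): the regions partially overlap — summed areas 230.73 mm² minus the doubly-counted overlap 2.76 mm² gives 227.96 mm² — area = 227.96 mm²; the cone at (8.5, -2) is not intersected at this z (z outside [10.5, 19]); Subtracting the remaining from the first: none of the subtracted shapes is present at this height, so the result so far is unchanged — area = 227.96 mm². So its area = 227.96 mm². Layer 40 (z = 11.2): the r=5 cylinder contributes a regular 6-gon of circumradius 5 (area = (6/2)·5.000²·sin(360°/6) = 64.95 mm²); the sphere at (10.5, -3): section is a regular 6-gon, circumradius = √(r²−h²) = √(8²−3.2²) = 7.332 (area = (6/2)·7.332²·sin(360°/6) = 139.67 mm²); Merging all regions: the regions partially overlap — summed areas 204.62 mm² minus the doubly-counted overlap 0.31 mm² gives 204.32 mm² — area = 204.32 mm²; the cone at (8.5, -2) contributes a regular 6-gon of circumradius 11.547 (interpolated between r1=12 and r2=6.5 at t=0.082) (area = (6/2)·11.547²·sin(360°/6) = 346.41 mm²); Taking the first minus the rest: starting from the result so far (204.32 mm²), the cone at (8.5, -2) partially overlaps it — only the 185.09 mm² overlap (of its 346.41 mm²) is removed, clipping the outline — area = 19.22 mm². So its area = 19.22 mm². Layer 27 is larger (227.96 vs 19.22 mm²).

layer 27 (z = 7.56 mm)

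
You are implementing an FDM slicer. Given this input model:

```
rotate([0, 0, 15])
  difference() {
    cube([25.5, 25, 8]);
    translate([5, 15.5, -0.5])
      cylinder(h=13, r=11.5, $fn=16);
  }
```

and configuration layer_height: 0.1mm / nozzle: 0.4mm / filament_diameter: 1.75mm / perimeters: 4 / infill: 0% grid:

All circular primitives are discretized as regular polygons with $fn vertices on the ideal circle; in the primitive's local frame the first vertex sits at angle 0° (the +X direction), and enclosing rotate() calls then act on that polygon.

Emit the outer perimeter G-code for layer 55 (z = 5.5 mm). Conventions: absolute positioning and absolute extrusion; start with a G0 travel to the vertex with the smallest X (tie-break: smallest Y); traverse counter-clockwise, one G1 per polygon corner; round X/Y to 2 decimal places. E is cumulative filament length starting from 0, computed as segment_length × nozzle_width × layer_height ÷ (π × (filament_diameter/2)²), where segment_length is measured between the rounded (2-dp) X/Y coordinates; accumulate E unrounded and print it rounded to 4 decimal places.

At z = 5.5 mm: the cube is present — its section is the full 25.5×25 rectangle; the cylinder at (5, 15.5): section is a regular 16-gon, circumradius r=11.5; Taking the first minus the rest: starting from the 25.5×25 cube, the r=11.5 cylinder at (5, 15.5) partially overlaps it — only the 297.05 mm² overlap (of its 404.88 mm²) is removed, clipping the outline — 1 connected region; (rotated 15° about Z; rotation is an isometry so areas/perimeters/island counts are preserved). The outline is a single polygon with 13 vertices. Extrusion per mm of travel: 0.4 × 0.1 / (π × 0.875²) = 0.016630. Accumulating E over each segment gives final E = 1.7427.

G0 X-1.37 Y5.10 Z5.50
G1 X0.00 Y0.00 E0.0878
G1 X24.63 Y6.60 E0.5119
G1 X18.16 Y30.75 E0.9276
G1 X4.24 Y27.02 E1.1673
G1 X6.57 Y26.23 E1.2082
G1 X9.94 Y23.27 E1.2828
G1 X11.93 Y19.24 E1.3576
G1 X12.22 Y14.76 E1.4322
G1 X10.78 Y10.52 E1.5067
G1 X7.82 Y7.14 E1.5814
G1 X3.79 Y5.16 E1.6561
G1 X-0.68 Y4.86 E1.7306
G1 X-1.37 Y5.10 E1.7427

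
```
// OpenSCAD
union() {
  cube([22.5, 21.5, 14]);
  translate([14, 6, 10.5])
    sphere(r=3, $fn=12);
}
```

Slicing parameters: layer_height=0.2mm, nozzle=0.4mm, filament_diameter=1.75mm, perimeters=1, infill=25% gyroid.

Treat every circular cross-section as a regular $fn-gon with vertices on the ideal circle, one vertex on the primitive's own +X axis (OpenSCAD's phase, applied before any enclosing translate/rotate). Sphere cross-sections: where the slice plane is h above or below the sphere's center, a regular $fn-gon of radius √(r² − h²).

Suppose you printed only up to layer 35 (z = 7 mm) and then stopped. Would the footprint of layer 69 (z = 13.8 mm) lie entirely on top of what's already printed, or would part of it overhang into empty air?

entirely on top

Compare the two slices. At z = 7: the cube is present — its section is the full 22.5×21.5 rectangle (area 483.75 mm²); the sphere at (14, 6) is absent (|z−center|=3.500 > r=3); Combining (union): only the 22.5×21.5 cube is present, so the union is just that shape — area = 483.75 mm². At z = 13.8: the cube (footprint 22.5×21.5) is included at this height (area 483.75 mm²); the sphere at (14, 6) does not reach this height (|z−center|=3.300 > r=3); Taking the union: only the 22.5×21.5 cube is present, so the union is just that shape — area = 483.75 mm². Checking containment: the cross-section at z = 13.8 is a subset of the cross-section at z = 7.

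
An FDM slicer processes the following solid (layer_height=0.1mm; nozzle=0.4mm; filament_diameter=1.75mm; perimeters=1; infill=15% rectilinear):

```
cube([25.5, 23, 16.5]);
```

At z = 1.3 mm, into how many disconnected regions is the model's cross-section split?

1

At z = 1.3 mm: the 25.5×23 cube contributes its full rectangle. The result has 1 disconnected region.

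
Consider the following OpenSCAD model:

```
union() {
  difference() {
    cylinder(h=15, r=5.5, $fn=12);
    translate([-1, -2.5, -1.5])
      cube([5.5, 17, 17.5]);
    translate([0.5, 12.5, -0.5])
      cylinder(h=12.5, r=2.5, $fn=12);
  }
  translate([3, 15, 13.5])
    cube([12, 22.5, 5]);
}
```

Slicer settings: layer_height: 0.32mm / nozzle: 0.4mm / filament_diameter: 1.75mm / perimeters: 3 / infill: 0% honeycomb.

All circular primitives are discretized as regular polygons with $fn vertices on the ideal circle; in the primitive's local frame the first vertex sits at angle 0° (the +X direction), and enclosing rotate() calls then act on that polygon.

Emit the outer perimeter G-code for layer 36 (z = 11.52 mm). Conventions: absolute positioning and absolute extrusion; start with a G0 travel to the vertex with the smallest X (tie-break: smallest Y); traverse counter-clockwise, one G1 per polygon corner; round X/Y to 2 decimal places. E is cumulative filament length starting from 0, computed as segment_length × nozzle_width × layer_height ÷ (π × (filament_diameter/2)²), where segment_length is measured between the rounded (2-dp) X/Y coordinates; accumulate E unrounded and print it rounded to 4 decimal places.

G0 X-5.50 Y0.00 Z11.52
G1 X-4.76 Y-2.75 E0.1516
G1 X-2.75 Y-4.76 E0.3028
G1 X0.00 Y-5.50 E0.4544
G1 X2.75 Y-4.76 E0.6059
G1 X4.76 Y-2.75 E0.7572
G1 X5.50 Y0.00 E0.9087
G1 X4.76 Y2.75 E1.0603
G1 X4.50 Y3.01 E1.0799
G1 X4.50 Y-2.50 E1.3731
G1 X-1.00 Y-2.50 E1.6658
G1 X-1.00 Y5.23 E2.0771
G1 X-2.75 Y4.76 E2.1736
G1 X-4.76 Y2.75 E2.3248
G1 X-5.50 Y0.00 E2.4764

At z = 11.52 mm: the r=5.5 cylinder gives a regular 12-gon of circumradius 5.5 (constant along its height); the cube at (-1, -2.5) is present — its section is the full 5.5×17 rectangle; the r=2.5 cylinder at (0.5, 12.5) gives a regular 12-gon of circumradius 2.5 (constant along its height); After the difference (first − rest): starting from the r=5.5 cylinder, the 5.5×17 cube at (-1, -2.5) partially overlaps it — only the 40.03 mm² overlap (of its 93.50 mm²) is removed, clipping the outline; the r=2.5 cylinder at (0.5, 12.5) misses the remaining region (no effect) — 1 connected region; the cube at (3, 15) is absent (z outside [13.5, 18.5]); Merging all regions: only the result so far is present, so the union is just that shape — 1 connected region. The outline is a single polygon with 14 vertices. Extrusion per mm of travel: 0.4 × 0.32 / (π × 0.875²) = 0.053216. Accumulating E over each segment gives final E = 2.4764.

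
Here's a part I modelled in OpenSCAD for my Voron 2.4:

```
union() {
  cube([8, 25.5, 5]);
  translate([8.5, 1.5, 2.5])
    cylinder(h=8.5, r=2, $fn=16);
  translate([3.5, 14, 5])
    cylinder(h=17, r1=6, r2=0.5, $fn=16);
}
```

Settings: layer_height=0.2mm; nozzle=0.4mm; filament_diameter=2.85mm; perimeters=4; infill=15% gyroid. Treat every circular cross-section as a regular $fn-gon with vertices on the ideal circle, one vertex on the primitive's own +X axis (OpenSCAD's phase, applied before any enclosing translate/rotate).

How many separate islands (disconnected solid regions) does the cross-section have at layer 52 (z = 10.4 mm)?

At z = 10.4 mm: the cube is not intersected at this z (z outside [0, 5]); the r=2 cylinder at (8.5, 1.5) gives a regular 16-gon of circumradius 2 (constant along its height); the cone at (3.5, 14): at t=0.318 of its height the radius interpolates to r₁+(r₂−r₁)t = 4.253, giving a regular 16-gon of that circumradius; Combining (union): the 2 present regions are separate (no shared area or edge), so areas and boundary lengths simply add and each stays a separate island — 2 connected regions. Overall, the cross-section has 2 separate islands. Island count = 2.

2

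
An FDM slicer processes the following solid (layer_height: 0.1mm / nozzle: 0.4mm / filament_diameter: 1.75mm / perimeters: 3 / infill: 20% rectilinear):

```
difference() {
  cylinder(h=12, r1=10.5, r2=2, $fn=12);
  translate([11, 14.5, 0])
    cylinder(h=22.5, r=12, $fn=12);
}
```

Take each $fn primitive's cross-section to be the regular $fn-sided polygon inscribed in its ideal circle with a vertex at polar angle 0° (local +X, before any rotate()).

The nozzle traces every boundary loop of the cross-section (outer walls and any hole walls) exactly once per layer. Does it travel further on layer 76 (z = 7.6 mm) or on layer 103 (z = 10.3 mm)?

layer 76 (z = 7.6 mm)

Layer 76 (z = 7.6): the cone: at t=0.633 of its height the radius interpolates to r₁+(r₂−r₁)t = 5.117, giving a regular 12-gon of that circumradius (perimeter = 2·12·5.117·sin(180°/12) = 31.78 mm); the r=12 cylinder at (11, 14.5) contributes a regular 12-gon of circumradius 12 (perimeter = 2·12·12.000·sin(180°/12) = 74.54 mm); Taking the first minus the rest: starting from the cone, the r=12 cylinder at (11, 14.5) misses the remaining region (no effect) — boundary = 31.78 mm. So its perimeter = 31.78 mm. Layer 103 (z = 10.3): the cone: at t=0.858 of its height the radius interpolates to r₁+(r₂−r₁)t = 3.204, giving a regular 12-gon of that circumradius (perimeter = 2·12·3.204·sin(180°/12) = 19.90 mm); the r=12 cylinder at (11, 14.5) contributes a regular 12-gon of circumradius 12 (perimeter = 2·12·12.000·sin(180°/12) = 74.54 mm); Taking the first minus the rest: starting from the cone, the r=12 cylinder at (11, 14.5) misses the remaining region (no effect) — boundary = 19.90 mm. So its perimeter = 19.90 mm. Layer 76 is larger (31.78 vs 19.90 mm).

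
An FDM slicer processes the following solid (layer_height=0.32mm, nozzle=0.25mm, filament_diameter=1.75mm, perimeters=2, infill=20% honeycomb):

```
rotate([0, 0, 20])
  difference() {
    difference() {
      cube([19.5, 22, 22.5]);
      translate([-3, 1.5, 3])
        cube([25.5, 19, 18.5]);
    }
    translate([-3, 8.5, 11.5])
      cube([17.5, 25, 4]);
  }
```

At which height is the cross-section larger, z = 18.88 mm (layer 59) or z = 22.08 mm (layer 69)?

layer 69 (z = 22.08 mm)

Layer 59 (z = 18.88): the 19.5×22 cube contributes its full rectangle (area 429.00 mm²); the cube at (-3, 1.5) is present — its section is the full 25.5×19 rectangle (area 484.50 mm²); After the difference (first − rest): starting from the 19.5×22 cube (429.00 mm²), the 25.5×19 cube at (-3, 1.5) partially overlaps it — only the 370.50 mm² overlap (of its 484.50 mm²) is removed, clipping the outline — area = 58.50 mm²; the cube at (-3, 8.5) is absent (z outside [11.5, 15.5]); Taking the first minus the rest: none of the subtracted shapes is present at this height, so the result so far is unchanged — area = 58.50 mm²; (whole slice rotated 20° about Z — lengths, areas and connectivity unchanged). So its area = 58.50 mm². Layer 69 (z = 22.08): the cube is present — its section is the full 19.5×22 rectangle (area 429.00 mm²); the cube at (-3, 1.5) is not intersected at this z (z outside [3, 21.5]); After the difference (first − rest): none of the subtracted shapes is present at this height, so the 19.5×22 cube is unchanged — area = 429.00 mm²; the cube at (-3, 8.5) does not reach this height (z outside [11.5, 15.5]); Subtracting the remaining from the first: none of the subtracted shapes is present at this height, so that combined region is unchanged — area = 429.00 mm²; (rotated 20° about Z; rotation is an isometry so areas/perimeters/island counts are preserved). So its area = 429.00 mm². Layer 69 is larger (429.00 vs 58.50 mm²).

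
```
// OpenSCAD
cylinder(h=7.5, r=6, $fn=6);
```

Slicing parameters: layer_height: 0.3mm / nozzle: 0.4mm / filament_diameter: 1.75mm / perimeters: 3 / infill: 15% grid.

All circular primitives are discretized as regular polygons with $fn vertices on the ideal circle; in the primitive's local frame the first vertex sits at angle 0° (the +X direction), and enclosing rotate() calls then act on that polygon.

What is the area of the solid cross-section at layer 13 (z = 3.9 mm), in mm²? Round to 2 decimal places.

93.53 mm²

At z = 3.9 mm: the r=6 cylinder contributes a regular 6-gon of circumradius 6 (area = (6/2)·6.000²·sin(360°/6) = 93.53 mm²). Overall, the cross-section is a single solid region. Net area = 93.53 mm².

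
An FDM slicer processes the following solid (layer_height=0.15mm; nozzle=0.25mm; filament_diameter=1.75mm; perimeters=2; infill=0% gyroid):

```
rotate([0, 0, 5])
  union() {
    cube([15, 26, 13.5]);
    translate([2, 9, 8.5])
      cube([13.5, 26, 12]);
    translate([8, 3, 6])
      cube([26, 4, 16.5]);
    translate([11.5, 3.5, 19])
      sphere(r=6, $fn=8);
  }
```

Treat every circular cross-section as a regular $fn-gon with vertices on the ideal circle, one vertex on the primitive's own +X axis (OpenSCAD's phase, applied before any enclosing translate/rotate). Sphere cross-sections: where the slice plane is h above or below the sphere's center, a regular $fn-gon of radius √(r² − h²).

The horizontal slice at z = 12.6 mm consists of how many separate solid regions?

At z = 12.6 mm: the cube is present — its section is the full 15×26 rectangle; the cube at (2, 9) is present — its section is the full 13.5×26 rectangle; the 26×4 cube at (8, 3) contributes its full rectangle; the sphere at (11.5, 3.5) does not reach this height (|z−center|=6.400 > r=6); Taking the union: the regions partially overlap (shared area 249.00 mm²), so overlapping operands fuse into one piece — 1 connected region; (whole slice rotated 5° about Z — lengths, areas and connectivity unchanged). The result has 1 disconnected region.

1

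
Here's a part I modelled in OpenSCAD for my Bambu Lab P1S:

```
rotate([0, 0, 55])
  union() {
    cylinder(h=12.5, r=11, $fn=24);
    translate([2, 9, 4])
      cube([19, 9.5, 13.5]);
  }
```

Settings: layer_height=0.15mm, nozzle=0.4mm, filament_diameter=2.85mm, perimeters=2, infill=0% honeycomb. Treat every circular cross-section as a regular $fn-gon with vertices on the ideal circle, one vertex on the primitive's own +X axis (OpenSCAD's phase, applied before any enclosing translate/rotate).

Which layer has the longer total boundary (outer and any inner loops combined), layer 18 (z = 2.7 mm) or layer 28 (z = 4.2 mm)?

Layer 18 (z = 2.7): the cylinder: section is a regular 24-gon, circumradius r=11 (perimeter = 2·24·11.000·sin(180°/24) = 68.92 mm); the cube at (2, 9) is absent (z outside [4, 17.5]); Combining (union): only the r=11 cylinder is present, so the union is just that shape — boundary = 68.92 mm; (whole slice rotated 55° about Z — lengths, areas and connectivity unchanged). So its perimeter = 68.92 mm. Layer 28 (z = 4.2): the r=11 cylinder gives a regular 24-gon of circumradius 11 (constant along its height) (perimeter = 2·24·11.000·sin(180°/24) = 68.92 mm); the 19×9.5 cube at (2, 9) contributes its full rectangle (perimeter 57.00 mm); Merging all regions: the regions partially overlap (shared area 4.46 mm²), so the edge portions inside another operand are dropped and the merged outline is re-measured after clipping — boundary = 115.40 mm; (rotated 55° about Z; rotation is an isometry so areas/perimeters/island counts are preserved). So its perimeter = 115.40 mm. Layer 28 is larger (115.40 vs 68.92 mm).

layer 28 (z = 4.2 mm)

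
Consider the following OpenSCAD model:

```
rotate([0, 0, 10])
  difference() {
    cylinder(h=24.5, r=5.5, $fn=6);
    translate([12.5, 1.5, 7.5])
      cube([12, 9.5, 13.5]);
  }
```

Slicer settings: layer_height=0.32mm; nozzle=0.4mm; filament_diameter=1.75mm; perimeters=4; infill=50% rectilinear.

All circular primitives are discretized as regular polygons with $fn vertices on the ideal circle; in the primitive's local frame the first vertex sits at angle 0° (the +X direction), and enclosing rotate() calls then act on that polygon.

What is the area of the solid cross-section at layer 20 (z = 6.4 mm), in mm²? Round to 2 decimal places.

78.59 mm²

At z = 6.4 mm: the cylinder: section is a regular 6-gon, circumradius r=5.5 (area = (6/2)·5.500²·sin(360°/6) = 78.59 mm²); the cube at (12.5, 1.5) is not intersected at this z (z outside [7.5, 21]); Taking the first minus the rest: none of the subtracted shapes is present at this height, so the r=5.5 cylinder is unchanged — area = 78.59 mm²; (rotated 10° about Z; rotation is an isometry so areas/perimeters/island counts are preserved). Overall, the cross-section is a single solid region. Net area = 78.59 mm².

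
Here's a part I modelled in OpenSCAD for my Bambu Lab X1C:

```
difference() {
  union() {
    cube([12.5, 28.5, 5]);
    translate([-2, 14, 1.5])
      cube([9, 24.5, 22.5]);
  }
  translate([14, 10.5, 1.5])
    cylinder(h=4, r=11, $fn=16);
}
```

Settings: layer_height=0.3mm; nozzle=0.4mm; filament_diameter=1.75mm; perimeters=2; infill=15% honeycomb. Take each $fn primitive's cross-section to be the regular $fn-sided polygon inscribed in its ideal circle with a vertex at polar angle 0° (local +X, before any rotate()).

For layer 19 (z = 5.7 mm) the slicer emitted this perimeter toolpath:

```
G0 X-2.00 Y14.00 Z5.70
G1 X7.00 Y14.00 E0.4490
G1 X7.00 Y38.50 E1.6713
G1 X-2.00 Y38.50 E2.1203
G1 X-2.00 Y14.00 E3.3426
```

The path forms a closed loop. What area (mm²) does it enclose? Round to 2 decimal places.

Apply the shoelace formula to the sequence of (X, Y) vertices; enclosed area = 220.50 mm².

220.50 mm²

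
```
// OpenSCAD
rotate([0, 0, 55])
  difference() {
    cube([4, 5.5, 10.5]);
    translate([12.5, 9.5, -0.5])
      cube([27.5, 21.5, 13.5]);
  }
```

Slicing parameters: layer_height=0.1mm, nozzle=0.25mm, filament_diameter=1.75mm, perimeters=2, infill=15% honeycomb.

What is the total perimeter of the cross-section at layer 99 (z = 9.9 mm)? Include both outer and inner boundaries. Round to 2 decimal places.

19.00 mm

At z = 9.9 mm: the cube is present — its section is the full 4×5.5 rectangle (perimeter 19.00 mm); the 27.5×21.5 cube at (12.5, 9.5) contributes its full rectangle (perimeter 98.00 mm); After the difference (first − rest): starting from the 4×5.5 cube, the 27.5×21.5 cube at (12.5, 9.5) misses the remaining region (no effect) — boundary = 19.00 mm; (rotated 55° about Z; rotation is an isometry so areas/perimeters/island counts are preserved). Overall, the cross-section is a single solid region. Total boundary length (outer) = 19.00 mm.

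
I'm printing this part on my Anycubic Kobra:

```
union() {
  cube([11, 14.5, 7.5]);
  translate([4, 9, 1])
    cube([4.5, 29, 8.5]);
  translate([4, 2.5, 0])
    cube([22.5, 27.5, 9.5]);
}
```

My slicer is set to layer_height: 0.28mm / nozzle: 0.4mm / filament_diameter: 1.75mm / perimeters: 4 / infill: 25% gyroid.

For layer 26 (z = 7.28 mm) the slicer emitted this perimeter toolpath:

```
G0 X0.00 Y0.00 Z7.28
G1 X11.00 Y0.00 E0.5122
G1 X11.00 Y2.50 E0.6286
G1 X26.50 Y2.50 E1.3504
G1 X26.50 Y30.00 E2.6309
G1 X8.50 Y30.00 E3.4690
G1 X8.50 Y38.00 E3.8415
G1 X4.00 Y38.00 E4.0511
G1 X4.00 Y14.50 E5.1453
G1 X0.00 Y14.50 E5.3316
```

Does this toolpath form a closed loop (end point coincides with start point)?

Start point (G0): (0.00, 0.00). End point (last G1): the path does not return to the start — open.

no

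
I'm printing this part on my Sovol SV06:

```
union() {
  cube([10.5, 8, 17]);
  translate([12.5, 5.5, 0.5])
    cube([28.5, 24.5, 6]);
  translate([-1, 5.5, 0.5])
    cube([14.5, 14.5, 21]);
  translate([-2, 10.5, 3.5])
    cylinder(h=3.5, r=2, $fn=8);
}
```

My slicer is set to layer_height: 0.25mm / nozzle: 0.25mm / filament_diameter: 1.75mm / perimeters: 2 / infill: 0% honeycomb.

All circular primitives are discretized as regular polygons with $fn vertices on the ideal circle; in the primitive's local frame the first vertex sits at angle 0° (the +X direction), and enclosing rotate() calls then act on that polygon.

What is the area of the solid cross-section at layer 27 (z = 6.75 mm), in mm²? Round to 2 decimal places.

At z = 6.75 mm: the cube is present — its section is the full 10.5×8 rectangle (area 84.00 mm²); the cube at (12.5, 5.5) is absent (z outside [0.5, 6.5]); the cube at (-1, 5.5) is present — its section is the full 14.5×14.5 rectangle (area 210.25 mm²); the r=2 cylinder at (-2, 10.5) contributes a regular 8-gon of circumradius 2 (area = (8/2)·2.000²·sin(360°/8) = 11.31 mm²); Taking the union: the regions partially overlap — summed areas 305.56 mm² minus the doubly-counted overlap 28.32 mm² gives 277.24 mm² — area = 277.24 mm². Overall, the cross-section is a single solid region. Net area = 277.24 mm².

277.24 mm²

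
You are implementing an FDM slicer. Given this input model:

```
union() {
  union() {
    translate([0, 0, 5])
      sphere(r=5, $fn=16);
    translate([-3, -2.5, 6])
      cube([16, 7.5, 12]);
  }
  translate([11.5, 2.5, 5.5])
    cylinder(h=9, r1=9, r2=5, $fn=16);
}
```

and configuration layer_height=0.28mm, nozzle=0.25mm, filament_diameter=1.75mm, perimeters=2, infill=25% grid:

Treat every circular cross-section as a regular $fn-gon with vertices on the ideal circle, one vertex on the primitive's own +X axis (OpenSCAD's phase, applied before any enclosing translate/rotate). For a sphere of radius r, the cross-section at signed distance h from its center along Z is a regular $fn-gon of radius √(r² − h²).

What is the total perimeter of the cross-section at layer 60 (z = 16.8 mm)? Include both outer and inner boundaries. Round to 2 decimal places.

47.00 mm

At z = 16.8 mm: the sphere is not intersected at this z (|z−center|=11.800 > r=5); the cube at (-3, -2.5) (footprint 16×7.5) is included at this height (perimeter 47.00 mm); Combining (union): only the 16×7.5 cube at (-3, -2.5) is present, so the union is just that shape — boundary = 47.00 mm; the cone at (11.5, 2.5) is absent (z outside [5.5, 14.5]); Taking the union: only the result so far is present, so the union is just that shape — boundary = 47.00 mm. Overall, the cross-section is a single solid region. Total boundary length (outer) = 47.00 mm.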